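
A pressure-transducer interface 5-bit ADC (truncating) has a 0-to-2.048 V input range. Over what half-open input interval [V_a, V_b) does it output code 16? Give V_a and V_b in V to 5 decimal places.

[1.02400 V, 1.08800 V)

LSB = 2.048/2^5 = 64.000 mV.
V_a = V_low + 16·LSB = 1.024 V; V_b = V_low + 17·LSB = 1.088 V.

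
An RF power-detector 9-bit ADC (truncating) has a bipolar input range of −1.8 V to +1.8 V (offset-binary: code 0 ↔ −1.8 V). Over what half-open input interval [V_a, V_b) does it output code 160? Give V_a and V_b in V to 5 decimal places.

LSB = 3.6/2^9 = 7.031 mV.
V_a = V_low + 160·LSB = -0.675 V; V_b = V_low + 161·LSB = -0.667969 V.

[-0.67500 V, -0.66797 V)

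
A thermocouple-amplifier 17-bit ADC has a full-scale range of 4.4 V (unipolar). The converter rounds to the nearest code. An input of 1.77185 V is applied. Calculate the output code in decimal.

code 52782

LSB = 4.4 V / 131072 = 33.57 µV.
(V_in − V_low)/LSB = (1.77185 − 0) / 3.35693e-05 = 52781.801.
Round → code 52782.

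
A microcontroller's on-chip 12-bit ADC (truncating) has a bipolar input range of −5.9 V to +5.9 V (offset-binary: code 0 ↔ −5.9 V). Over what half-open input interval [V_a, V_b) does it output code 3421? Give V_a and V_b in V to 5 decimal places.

[3.95542 V, 3.95830 V)

LSB = 11.8/2^12 = 2.881 mV.
V_a = V_low + 3421·LSB = 3.95542 V; V_b = V_low + 3422·LSB = 3.9583 V.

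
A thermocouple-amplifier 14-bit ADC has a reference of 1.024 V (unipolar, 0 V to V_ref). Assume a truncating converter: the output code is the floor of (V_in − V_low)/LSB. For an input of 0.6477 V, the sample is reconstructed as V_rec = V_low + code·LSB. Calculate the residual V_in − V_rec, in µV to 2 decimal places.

Step size: 1.024 V ÷ 2^14 = 62.50 µV.
(0.6477 − 0)/6.25e-05 = 10363.2000; ⌊·⌋ gives code 10363.
Code 10363 maps back to 0 + 10363×6.25e-05 V = 0.6476875 V.
V_in − V_rec = 1.25e-05 V = 12.50 µV.

12.50 µV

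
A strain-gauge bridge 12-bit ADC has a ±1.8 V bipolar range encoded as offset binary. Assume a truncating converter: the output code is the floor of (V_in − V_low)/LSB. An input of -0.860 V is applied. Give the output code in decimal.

code 1069

With 4096 levels over 3.6 V, one step is 0.879 mV.
Input sits at 1069.511 steps above V_low.
So the output code is 1069.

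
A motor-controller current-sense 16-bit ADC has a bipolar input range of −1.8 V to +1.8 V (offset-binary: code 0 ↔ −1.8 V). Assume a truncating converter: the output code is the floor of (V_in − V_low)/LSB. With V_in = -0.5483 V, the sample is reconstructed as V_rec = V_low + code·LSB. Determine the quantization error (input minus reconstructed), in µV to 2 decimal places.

Step size: 3.6 V ÷ 2^16 = 54.93 µV.
(-0.5483 − (−1.8))/5.49316e-05 = 22786.5031; ⌊·⌋ gives code 22786.
Code 22786 maps back to (−1.8) + 22786×5.49316e-05 V = -0.54832764 V.
V_in − V_rec = 2.76367e-05 V = 27.64 µV.

27.64 µV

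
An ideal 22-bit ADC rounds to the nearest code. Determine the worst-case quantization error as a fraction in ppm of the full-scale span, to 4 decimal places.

Rounding → worst-case error = ½ LSB = V_FS/2^23, so 1e+06/8388608 = 0.119209 ppm of full scale.

0.1192 ppm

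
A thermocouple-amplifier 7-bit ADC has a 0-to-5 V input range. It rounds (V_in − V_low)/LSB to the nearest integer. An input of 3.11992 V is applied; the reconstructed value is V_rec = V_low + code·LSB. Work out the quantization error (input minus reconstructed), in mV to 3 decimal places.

Step size: 5 V ÷ 2^7 = 39.062 mV.
Scaled input = 79.8700 LSBs, so code = 80.
Reconstructed: 3.125 V.
V_in − V_rec = -0.00508 V = -5.080 mV.

-5.080 mV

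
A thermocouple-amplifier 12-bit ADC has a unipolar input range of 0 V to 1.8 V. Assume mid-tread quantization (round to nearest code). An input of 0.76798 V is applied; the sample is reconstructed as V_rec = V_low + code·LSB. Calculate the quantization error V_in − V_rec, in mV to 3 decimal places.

-0.184 mV

LSB = 1.8/2^12 = 439.45 µV.
(0.76798 − 0)/0.000439453 = 1747.5812; round gives code 1748.
Reconstructed: 0.76816406 V.
Difference: -0.000184063 V → -0.184 mV.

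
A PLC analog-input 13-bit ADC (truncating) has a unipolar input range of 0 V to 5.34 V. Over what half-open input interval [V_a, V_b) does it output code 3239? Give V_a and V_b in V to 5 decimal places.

LSB = 5.34/2^13 = 0.652 mV.
V_a = V_low + 3239·LSB = 2.11136 V; V_b = V_low + 3240·LSB = 2.11201 V.

[2.11136 V, 2.11201 V)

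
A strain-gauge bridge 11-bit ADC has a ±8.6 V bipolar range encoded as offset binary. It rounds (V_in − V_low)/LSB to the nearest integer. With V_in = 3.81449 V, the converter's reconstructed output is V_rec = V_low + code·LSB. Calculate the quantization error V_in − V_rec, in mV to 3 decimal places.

1.599 mV

Step size: 17.2 V ÷ 2^11 = 8.398 mV.
(3.81449 − (−8.6))/0.00839844 = 1478.1904; round gives code 1478.
Code 1478 maps back to (−8.6) + 1478×0.00839844 V = 3.8128906 V.
Error = 3.81449 − 3.8128906 = 0.00159938 V = 1.599 mV.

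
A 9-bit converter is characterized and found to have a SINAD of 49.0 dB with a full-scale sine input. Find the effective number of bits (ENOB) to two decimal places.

7.85 bits

ENOB = (SINAD − 1.76) / 6.02 = (49.0 − 1.76)/6.02 = 7.847.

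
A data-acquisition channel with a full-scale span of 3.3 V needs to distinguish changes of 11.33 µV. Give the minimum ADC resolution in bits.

19 bits

Number of steps required ≥ 3.3 V / 11.33 µV = 291262.14.
Need 2^N ≥ 291262.14; 2^18 = 262144, 2^19 = 524288.
Minimum N = 19.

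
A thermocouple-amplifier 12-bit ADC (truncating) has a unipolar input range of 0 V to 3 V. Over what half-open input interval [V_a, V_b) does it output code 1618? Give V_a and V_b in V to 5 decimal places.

[1.18506 V, 1.18579 V)

LSB = 3/2^12 = 0.732 mV.
V_a = V_low + 1618·LSB = 1.18506 V; V_b = V_low + 1619·LSB = 1.18579 V.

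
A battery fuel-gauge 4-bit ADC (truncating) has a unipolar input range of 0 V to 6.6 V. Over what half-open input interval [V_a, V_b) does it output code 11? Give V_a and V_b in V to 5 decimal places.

[4.53750 V, 4.95000 V)

LSB = 6.6/2^4 = 412.500 mV.
V_a = V_low + 11·LSB = 4.5375 V; V_b = V_low + 12·LSB = 4.95 V.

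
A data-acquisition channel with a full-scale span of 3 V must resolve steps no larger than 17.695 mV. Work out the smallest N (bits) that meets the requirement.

Number of steps required ≥ 3 V / 17.695 mV = 169.54.
Need 2^N ≥ 169.54; 2^7 = 128, 2^8 = 256.
Minimum N = 8.

8 bits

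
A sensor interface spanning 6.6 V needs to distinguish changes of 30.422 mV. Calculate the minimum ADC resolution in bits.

8 bits

Number of steps required ≥ 6.6 V / 30.422 mV = 216.95.
Need 2^N ≥ 216.95; 2^7 = 128, 2^8 = 256.
Minimum N = 8.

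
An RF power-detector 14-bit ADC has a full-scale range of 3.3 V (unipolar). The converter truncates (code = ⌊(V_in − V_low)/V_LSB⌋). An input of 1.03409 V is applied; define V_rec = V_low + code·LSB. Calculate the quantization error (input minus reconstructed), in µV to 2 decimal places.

20.18 µV

LSB = 3.3/2^14 = 201.42 µV.
(1.03409 − 0)/0.000201416 = 5134.1002; ⌊·⌋ gives code 5134.
Reconstructed: 1.0340698 V.
V_in − V_rec = 2.01758e-05 V = 20.18 µV.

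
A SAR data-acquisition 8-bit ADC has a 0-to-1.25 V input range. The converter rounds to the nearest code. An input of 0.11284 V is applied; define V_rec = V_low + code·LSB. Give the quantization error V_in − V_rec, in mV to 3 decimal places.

One LSB is 1.25 V / 256 = 4.883 mV.
Scaled input = 23.1096 LSBs, so code = 23.
Code 23 maps back to 0 + 23×0.00488281 V = 0.11230469 V.
Difference: 0.000535312 V → 0.535 mV.

0.535 mV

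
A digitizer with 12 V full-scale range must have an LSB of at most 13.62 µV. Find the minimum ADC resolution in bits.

20 bits

Number of steps required ≥ 12 V / 13.62 µV = 881057.27.
Need 2^N ≥ 881057.27; 2^19 = 524288, 2^20 = 1048576.
Minimum N = 20.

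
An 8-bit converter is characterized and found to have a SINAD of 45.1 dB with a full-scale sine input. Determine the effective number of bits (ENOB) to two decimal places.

7.20 bits

ENOB = (SINAD − 1.76) / 6.02 = (45.1 − 1.76)/6.02 = 7.199.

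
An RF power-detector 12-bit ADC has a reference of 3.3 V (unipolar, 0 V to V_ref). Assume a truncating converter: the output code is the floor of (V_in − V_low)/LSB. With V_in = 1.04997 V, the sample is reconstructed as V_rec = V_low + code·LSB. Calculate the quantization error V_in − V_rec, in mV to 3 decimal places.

0.190 mV

LSB = 3.3/2^12 = 0.806 mV.
Scaled input = 1303.2355 LSBs, so code = 1303.
Code 1303 maps back to 0 + 1303×0.000805664 V = 1.0497803 V.
Error = 1.04997 − 1.0497803 = 0.000189727 V = 0.190 mV.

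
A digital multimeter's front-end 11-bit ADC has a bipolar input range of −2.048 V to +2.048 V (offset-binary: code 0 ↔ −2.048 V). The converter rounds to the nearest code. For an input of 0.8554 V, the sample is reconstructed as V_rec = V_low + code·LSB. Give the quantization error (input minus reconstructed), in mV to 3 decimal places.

-0.600 mV

Step size: 4.096 V ÷ 2^11 = 2.000 mV.
(0.8554 − (−2.048))/0.002 = 1451.7000; round gives code 1452.
Reconstructed: 0.856 V.
V_in − V_rec = -0.0006 V = -0.600 mV.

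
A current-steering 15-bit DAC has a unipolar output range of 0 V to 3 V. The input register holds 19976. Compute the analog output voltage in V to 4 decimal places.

LSB = 3 V / 2^15 = 91.55 µV.
V_out = 0 + 19976 × 9.15527e-05 V = 1.82886 V.

1.8289 V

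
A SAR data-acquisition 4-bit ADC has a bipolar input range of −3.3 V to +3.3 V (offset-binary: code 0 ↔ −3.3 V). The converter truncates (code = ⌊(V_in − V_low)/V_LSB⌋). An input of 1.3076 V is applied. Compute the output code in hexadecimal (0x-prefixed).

With 16 levels over 6.6 V, one step is 412.500 mV.
(1.3076 − (−3.3)) / 0.4125 = 11.170 LSBs.
Floor → code 11.
In hexadecimal (0x-prefixed): 0xB.

code 0xB (decimal 11)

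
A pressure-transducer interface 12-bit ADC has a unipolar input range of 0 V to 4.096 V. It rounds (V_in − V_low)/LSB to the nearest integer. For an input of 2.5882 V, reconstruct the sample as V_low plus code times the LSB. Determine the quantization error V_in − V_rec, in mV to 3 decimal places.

0.200 mV

Step size: 4.096 V ÷ 2^12 = 1.000 mV.
Scaled input = 2588.2000 LSBs, so code = 2588.
V_rec = 0 + 2588·0.001 = 2.588 V.
Difference: 0.0002 V → 0.200 mV.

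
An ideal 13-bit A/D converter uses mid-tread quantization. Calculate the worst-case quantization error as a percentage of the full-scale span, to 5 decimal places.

0.00610 %

Rounding → worst-case error = ½ LSB = V_FS/2^14, so 100/16384 = 0.00610352 % of full scale.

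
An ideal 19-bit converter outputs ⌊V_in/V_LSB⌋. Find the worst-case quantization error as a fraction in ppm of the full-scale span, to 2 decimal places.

1.91 ppm

Truncating → worst-case error = 1 LSB = V_FS/2^19, so 1e+06/524288 = 1.90735 ppm of full scale.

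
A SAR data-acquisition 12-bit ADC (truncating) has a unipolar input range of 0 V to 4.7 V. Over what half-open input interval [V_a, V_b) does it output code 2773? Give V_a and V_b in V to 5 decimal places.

LSB = 4.7/2^12 = 1.147 mV.
V_a = V_low + 2773·LSB = 3.18191 V; V_b = V_low + 2774·LSB = 3.18306 V.

[3.18191 V, 3.18306 V)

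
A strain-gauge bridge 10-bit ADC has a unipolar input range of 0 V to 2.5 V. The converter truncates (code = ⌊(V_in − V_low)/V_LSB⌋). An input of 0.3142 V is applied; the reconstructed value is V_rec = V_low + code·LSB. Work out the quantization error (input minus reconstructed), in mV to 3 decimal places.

1.700 mV

Step size: 2.5 V ÷ 2^10 = 2.441 mV.
Scaled input = 128.6963 LSBs, so code = 128.
V_rec = 0 + 128·0.00244141 = 0.3125 V.
V_in − V_rec = 0.0017 V = 1.700 mV.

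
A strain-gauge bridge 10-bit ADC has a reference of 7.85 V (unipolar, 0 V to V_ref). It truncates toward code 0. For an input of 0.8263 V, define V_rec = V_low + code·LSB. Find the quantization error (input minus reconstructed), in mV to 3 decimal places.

6.036 mV

Step size: 7.85 V ÷ 2^10 = 7.666 mV.
(0.8263 − 0)/0.00766602 = 107.7874; ⌊·⌋ gives code 107.
Reconstructed: 0.82026367 V.
V_in − V_rec = 0.00603633 V = 6.036 mV.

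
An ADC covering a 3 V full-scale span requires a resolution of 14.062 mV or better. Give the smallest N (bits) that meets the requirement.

Number of steps required ≥ 3 V / 14.062 mV = 213.34.
Need 2^N ≥ 213.34; 2^7 = 128, 2^8 = 256.
Minimum N = 8.

8 bits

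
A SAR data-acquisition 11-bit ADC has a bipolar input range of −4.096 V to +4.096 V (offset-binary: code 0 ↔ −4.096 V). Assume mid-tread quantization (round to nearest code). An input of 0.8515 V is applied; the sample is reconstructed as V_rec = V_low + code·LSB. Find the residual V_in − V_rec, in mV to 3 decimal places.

-0.500 mV

LSB = 8.192/2^11 = 4.000 mV.
(0.8515 − (−4.096))/0.004 = 1236.8750; round gives code 1237.
V_rec = (−4.096) + 1237·0.004 = 0.852 V.
Error = 0.8515 − 0.852 = -0.0005 V = -0.500 mV.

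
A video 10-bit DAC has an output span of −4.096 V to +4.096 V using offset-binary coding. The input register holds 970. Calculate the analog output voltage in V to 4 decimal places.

LSB = 8.192 V / 2^10 = 8.000 mV.
V_out = (−4.096) + 970 × 0.008 V = 3.664 V.

3.6640 V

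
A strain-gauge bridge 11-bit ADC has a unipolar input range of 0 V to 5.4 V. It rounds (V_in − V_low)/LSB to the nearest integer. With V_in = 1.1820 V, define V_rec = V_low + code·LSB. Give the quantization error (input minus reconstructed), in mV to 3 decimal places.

0.750 mV

One LSB is 5.4 V / 2048 = 2.637 mV.
(V_in − V_low)/LSB = (1.1820 − 0)/0.00263672 = 448.2844 → code 448 (round).
Code 448 maps back to 0 + 448×0.00263672 V = 1.18125 V.
Error = 1.1820 − 1.18125 = 0.00075 V = 0.750 mV.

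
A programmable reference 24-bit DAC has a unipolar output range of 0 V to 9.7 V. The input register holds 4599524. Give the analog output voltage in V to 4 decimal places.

2.6593 V

LSB = 9.7 V / 2^24 = 0.58 µV.
V_out = 0 + 4599524 × 5.78165e-07 V = 2.65928 V.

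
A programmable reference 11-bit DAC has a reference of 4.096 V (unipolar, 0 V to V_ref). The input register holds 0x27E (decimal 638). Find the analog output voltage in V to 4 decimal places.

1.2760 V

LSB = 4.096 V / 2^11 = 2.000 mV.
Code 0x27E = 638 decimal.
V_out = 0 + 638 × 0.002 V = 1.276 V.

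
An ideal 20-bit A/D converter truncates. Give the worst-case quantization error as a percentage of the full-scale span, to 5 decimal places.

Truncating → worst-case error = 1 LSB = V_FS/2^20, so 100/1048576 = 9.53674e-05 % of full scale.

0.00010 %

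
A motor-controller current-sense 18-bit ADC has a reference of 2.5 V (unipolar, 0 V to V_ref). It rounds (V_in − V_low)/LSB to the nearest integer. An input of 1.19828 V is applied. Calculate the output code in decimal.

code 125649

Full-scale span = 2.5 V; LSB = 2.5/2^18 = 9.54 µV.
(1.19828 − 0) / 9.53674e-06 = 125648.765 LSBs.
round(125648.765) = 125649.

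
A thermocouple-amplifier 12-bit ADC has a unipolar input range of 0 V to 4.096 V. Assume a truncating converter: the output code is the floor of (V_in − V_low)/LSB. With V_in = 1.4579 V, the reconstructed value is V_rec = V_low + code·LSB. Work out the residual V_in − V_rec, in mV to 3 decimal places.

0.900 mV

Step size: 4.096 V ÷ 2^12 = 1.000 mV.
(1.4579 − 0)/0.001 = 1457.9000; ⌊·⌋ gives code 1457.
Reconstructed: 1.457 V.
V_in − V_rec = 0.0009 V = 0.900 mV.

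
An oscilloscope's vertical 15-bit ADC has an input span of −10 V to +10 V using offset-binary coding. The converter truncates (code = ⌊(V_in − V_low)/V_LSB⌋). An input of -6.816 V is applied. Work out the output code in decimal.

Full-scale span = 20 V; LSB = 20/2^15 = 0.610 mV.
(V_in − V_low)/LSB = (-6.816 − (−10)) / 0.000610352 = 5216.666.
⌊·⌋(5216.666) = 5216.

code 5216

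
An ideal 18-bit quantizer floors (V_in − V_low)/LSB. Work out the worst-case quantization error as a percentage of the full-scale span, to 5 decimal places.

Truncating → worst-case error = 1 LSB = V_FS/2^18, so 100/262144 = 0.00038147 % of full scale.

0.00038 %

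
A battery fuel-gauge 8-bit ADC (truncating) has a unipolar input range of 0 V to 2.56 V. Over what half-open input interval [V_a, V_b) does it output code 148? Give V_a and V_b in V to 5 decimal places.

LSB = 2.56/2^8 = 10.000 mV.
V_a = V_low + 148·LSB = 1.48 V; V_b = V_low + 149·LSB = 1.49 V.

[1.48000 V, 1.49000 V)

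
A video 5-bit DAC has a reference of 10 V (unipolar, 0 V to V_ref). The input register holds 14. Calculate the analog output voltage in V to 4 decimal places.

LSB = 10 V / 2^5 = 312.500 mV.
V_out = 0 + 14 × 0.3125 V = 4.375 V.

4.3750 V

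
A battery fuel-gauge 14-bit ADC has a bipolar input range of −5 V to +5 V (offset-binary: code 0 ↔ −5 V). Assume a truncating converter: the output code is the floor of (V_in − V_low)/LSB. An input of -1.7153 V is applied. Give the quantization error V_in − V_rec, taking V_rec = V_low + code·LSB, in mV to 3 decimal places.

0.398 mV

LSB = 10/2^14 = 0.610 mV.
(-1.7153 − (−5))/0.000610352 = 5381.6525; ⌊·⌋ gives code 5381.
Reconstructed: -1.7156982 V.
Difference: 0.000398242 V → 0.398 mV.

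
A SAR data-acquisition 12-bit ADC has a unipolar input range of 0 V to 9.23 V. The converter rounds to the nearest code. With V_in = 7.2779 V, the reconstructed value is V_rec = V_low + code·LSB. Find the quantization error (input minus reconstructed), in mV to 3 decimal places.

LSB = 9.23/2^12 = 2.253 mV.
(7.2779 − 0)/0.00225342 = 3229.7160; round gives code 3230.
Reconstructed: 7.27854 V.
Error = 7.2779 − 7.27854 = -0.000640039 V = -0.640 mV.

-0.640 mV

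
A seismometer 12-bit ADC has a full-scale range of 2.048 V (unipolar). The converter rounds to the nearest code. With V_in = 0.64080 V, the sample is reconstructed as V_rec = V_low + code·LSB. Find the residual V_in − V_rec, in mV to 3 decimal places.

One LSB is 2.048 V / 4096 = 0.500 mV.
(V_in − V_low)/LSB = (0.64080 − 0)/0.0005 = 1281.6000 → code 1282 (round).
Code 1282 maps back to 0 + 1282×0.0005 V = 0.641 V.
V_in − V_rec = -0.0002 V = -0.200 mV.

-0.200 mV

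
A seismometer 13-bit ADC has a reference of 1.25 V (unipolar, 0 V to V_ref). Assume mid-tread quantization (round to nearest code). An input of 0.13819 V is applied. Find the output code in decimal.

Full-scale span = 1.25 V; LSB = 1.25/2^13 = 152.59 µV.
(0.13819 − 0) / 0.000152588 = 905.642 LSBs.
Round → code 906.

code 906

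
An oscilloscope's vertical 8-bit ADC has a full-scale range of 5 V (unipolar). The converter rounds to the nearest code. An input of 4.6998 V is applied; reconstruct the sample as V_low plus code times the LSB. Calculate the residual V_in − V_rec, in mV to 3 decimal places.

One LSB is 5 V / 256 = 19.531 mV.
Scaled input = 240.6298 LSBs, so code = 241.
Code 241 maps back to 0 + 241×0.0195312 V = 4.7070312 V.
Error = 4.6998 − 4.7070312 = -0.00723125 V = -7.231 mV.

-7.231 mV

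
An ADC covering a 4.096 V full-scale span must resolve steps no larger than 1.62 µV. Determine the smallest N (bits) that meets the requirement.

Number of steps required ≥ 4.096 V / 1.62 µV = 2528395.06.
Need 2^N ≥ 2528395.06; 2^21 = 2097152, 2^22 = 4194304.
Minimum N = 22.

22 bits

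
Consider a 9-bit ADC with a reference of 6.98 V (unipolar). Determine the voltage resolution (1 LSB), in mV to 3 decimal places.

13.633 mV

Full-scale span = 6.98 V.
LSB = 6.98 / 2^9 = 6.98 / 512 = 0.0136328 V = 13.633 mV.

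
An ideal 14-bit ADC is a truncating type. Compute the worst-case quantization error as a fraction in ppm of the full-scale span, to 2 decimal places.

Truncating → worst-case error = 1 LSB = V_FS/2^14, so 1e+06/16384 = 61.0352 ppm of full scale.

61.04 ppm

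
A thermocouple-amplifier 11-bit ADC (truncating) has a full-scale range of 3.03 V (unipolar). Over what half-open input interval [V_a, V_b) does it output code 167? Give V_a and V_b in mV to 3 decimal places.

[247.075 mV, 248.555 mV)

LSB = 3.03/2^11 = 1.479 mV.
V_a = V_low + 167·LSB = 0.247075 V; V_b = V_low + 168·LSB = 0.248555 V.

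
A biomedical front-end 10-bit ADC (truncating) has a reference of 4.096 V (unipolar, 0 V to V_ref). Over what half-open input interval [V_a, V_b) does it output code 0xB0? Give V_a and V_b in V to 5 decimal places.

LSB = 4.096/2^10 = 4.000 mV.
Code 0xB0 = 176 decimal.
V_a = V_low + 176·LSB = 0.704 V; V_b = V_low + 177·LSB = 0.708 V.

[0.70400 V, 0.70800 V)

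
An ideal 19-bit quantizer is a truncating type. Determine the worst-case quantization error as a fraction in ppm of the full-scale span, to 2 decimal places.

1.91 ppm

Truncating → worst-case error = 1 LSB = V_FS/2^19, so 1e+06/524288 = 1.90735 ppm of full scale.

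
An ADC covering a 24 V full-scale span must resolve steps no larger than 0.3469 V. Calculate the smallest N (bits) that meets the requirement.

7 bits

Number of steps required ≥ 24 V / 0.3469 V = 69.18.
Need 2^N ≥ 69.18; 2^6 = 64, 2^7 = 128.
Minimum N = 7.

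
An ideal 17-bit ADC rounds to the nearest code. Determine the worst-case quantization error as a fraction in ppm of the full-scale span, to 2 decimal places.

Rounding → worst-case error = ½ LSB = V_FS/2^18, so 1e+06/262144 = 3.8147 ppm of full scale.

3.81 ppm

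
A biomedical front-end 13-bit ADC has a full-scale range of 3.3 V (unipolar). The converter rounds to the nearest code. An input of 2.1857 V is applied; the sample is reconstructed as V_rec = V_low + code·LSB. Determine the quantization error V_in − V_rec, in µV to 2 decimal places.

-66.60 µV

Step size: 3.3 V ÷ 2^13 = 402.83 µV.
(V_in − V_low)/LSB = (2.1857 − 0)/0.000402832 = 5425.8347 → code 5426 (round).
Reconstructed: 2.1857666 V.
V_in − V_rec = -6.66016e-05 V = -66.60 µV.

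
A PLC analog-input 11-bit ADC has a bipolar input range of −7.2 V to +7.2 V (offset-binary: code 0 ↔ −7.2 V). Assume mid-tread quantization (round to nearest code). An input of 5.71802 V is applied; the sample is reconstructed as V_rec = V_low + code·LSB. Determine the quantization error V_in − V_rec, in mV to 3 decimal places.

1.614 mV

Step size: 14.4 V ÷ 2^11 = 7.031 mV.
Scaled input = 1837.2295 LSBs, so code = 1837.
V_rec = (−7.2) + 1837·0.00703125 = 5.7164063 V.
Error = 5.71802 − 5.7164063 = 0.00161375 V = 1.614 mV.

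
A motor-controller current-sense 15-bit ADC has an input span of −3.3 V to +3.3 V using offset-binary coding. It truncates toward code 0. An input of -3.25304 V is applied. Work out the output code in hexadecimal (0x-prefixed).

code 0xE9 (decimal 233)

With 32768 levels over 6.6 V, one step is 201.42 µV.
Input sits at 233.149 steps above V_low.
Floor → code 233.
In hexadecimal (0x-prefixed): 0xE9.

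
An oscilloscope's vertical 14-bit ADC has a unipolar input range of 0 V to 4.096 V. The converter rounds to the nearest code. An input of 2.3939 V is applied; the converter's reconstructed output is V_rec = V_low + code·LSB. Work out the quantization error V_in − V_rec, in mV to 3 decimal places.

-0.100 mV

One LSB is 4.096 V / 16384 = 250.00 µV.
(V_in − V_low)/LSB = (2.3939 − 0)/0.00025 = 9575.6000 → code 9576 (round).
V_rec = 0 + 9576·0.00025 = 2.394 V.
Error = 2.3939 − 2.394 = -0.0001 V = -0.100 mV.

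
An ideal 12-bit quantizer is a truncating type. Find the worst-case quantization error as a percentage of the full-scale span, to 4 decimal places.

0.0244 %

Truncating → worst-case error = 1 LSB = V_FS/2^12, so 100/4096 = 0.0244141 % of full scale.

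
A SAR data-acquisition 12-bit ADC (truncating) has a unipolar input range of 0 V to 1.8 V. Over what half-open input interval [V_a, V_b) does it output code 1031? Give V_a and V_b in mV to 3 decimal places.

[453.076 mV, 453.516 mV)

LSB = 1.8/2^12 = 439.45 µV.
V_a = V_low + 1031·LSB = 0.453076 V; V_b = V_low + 1032·LSB = 0.453516 V.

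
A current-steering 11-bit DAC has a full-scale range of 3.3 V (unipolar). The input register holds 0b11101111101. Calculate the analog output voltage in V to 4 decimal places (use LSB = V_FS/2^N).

LSB = 3.3 V / 2^11 = 1.611 mV.
Code 0b11101111101 = 1917 decimal.
V_out = 0 + 1917 × 0.00161133 V = 3.08892 V.

3.0889 V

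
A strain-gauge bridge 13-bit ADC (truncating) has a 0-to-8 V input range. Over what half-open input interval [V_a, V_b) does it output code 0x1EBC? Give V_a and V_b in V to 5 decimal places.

[7.68359 V, 7.68457 V)

LSB = 8/2^13 = 0.977 mV.
Code 0x1EBC = 7868 decimal.
V_a = V_low + 7868·LSB = 7.68359 V; V_b = V_low + 7869·LSB = 7.68457 V.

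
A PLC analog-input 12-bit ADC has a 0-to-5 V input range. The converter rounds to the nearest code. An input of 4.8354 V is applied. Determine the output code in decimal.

Full-scale span = 5 V; LSB = 5/2^12 = 1.221 mV.
(V_in − V_low)/LSB = (4.8354 − 0) / 0.0012207 = 3961.160.
round(3961.160) = 3961.

code 3961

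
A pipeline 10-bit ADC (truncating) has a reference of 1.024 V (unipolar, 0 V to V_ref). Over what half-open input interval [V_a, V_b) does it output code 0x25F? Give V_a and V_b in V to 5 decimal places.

LSB = 1.024/2^10 = 1.000 mV.
Code 0x25F = 607 decimal.
V_a = V_low + 607·LSB = 0.607 V; V_b = V_low + 608·LSB = 0.608 V.

[0.60700 V, 0.60800 V)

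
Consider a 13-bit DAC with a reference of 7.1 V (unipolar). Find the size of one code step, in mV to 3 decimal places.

Full-scale span = 7.1 V.
LSB = 7.1 / 2^13 = 7.1 / 8192 = 0.000866699 V = 0.867 mV.

0.867 mV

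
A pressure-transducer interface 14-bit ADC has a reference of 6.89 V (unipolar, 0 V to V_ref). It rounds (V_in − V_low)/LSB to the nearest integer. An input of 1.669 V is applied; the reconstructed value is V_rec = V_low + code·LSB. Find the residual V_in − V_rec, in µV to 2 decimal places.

-92.41 µV

One LSB is 6.89 V / 16384 = 420.53 µV.
Scaled input = 3968.7803 LSBs, so code = 3969.
Reconstructed: 1.6690924 V.
V_in − V_rec = -9.24072e-05 V = -92.41 µV.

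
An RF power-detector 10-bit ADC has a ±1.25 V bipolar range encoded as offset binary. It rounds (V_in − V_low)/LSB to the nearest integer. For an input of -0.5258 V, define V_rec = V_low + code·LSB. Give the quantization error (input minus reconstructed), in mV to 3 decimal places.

Step size: 2.5 V ÷ 2^10 = 2.441 mV.
(-0.5258 − (−1.25))/0.00244141 = 296.6323; round gives code 297.
Reconstructed: -0.52490234 V.
V_in − V_rec = -0.000897656 V = -0.898 mV.

-0.898 mV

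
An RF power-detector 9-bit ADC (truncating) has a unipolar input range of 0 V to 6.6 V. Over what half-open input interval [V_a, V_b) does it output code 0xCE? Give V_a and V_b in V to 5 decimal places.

[2.65547 V, 2.66836 V)

LSB = 6.6/2^9 = 12.891 mV.
Code 0xCE = 206 decimal.
V_a = V_low + 206·LSB = 2.65547 V; V_b = V_low + 207·LSB = 2.66836 V.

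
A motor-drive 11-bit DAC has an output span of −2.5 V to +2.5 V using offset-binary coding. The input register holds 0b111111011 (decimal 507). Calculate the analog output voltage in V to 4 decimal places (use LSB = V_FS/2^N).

-1.2622 V

LSB = 5 V / 2^11 = 2.441 mV.
Code 0b111111011 = 507 decimal.
V_out = (−2.5) + 507 × 0.00244141 V = -1.26221 V.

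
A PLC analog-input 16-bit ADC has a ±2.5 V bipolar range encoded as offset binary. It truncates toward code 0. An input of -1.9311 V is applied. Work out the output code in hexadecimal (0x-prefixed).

code 0x1D20 (decimal 7456)

Full-scale span = 5 V; LSB = 5/2^16 = 76.29 µV.
(-1.9311 − (−2.5)) / 7.62939e-05 = 7456.686 LSBs.
⌊·⌋(7456.686) = 7456.
In hexadecimal (0x-prefixed): 0x1D20.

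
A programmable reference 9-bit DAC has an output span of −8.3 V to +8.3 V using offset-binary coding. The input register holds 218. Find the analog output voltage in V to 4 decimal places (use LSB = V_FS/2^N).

LSB = 16.6 V / 2^9 = 32.422 mV.
V_out = (−8.3) + 218 × 0.0324219 V = -1.23203 V.

-1.2320 V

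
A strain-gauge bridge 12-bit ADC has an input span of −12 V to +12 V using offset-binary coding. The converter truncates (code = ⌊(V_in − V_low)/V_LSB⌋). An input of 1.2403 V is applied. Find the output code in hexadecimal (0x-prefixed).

code 0x8D3 (decimal 2259)

With 4096 levels over 24 V, one step is 5.859 mV.
(1.2403 − (−12)) / 0.00585938 = 2259.678 LSBs.
⌊·⌋(2259.678) = 2259.
In hexadecimal (0x-prefixed): 0x8D3.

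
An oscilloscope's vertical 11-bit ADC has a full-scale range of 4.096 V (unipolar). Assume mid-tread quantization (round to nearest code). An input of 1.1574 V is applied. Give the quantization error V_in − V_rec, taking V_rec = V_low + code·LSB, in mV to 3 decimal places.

Step size: 4.096 V ÷ 2^11 = 2.000 mV.
Scaled input = 578.7000 LSBs, so code = 579.
V_rec = 0 + 579·0.002 = 1.158 V.
Difference: -0.0006 V → -0.600 mV.

-0.600 mV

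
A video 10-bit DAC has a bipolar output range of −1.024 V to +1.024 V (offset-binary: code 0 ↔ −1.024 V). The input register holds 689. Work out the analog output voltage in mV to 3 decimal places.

LSB = 2.048 V / 2^10 = 2.000 mV.
V_out = (−1.024) + 689 × 0.002 V = 0.354 V.
= 354.000 mV.

354.000 mV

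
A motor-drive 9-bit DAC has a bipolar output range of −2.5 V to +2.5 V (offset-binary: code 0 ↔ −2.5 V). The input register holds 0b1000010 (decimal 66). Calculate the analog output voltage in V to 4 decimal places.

LSB = 5 V / 2^9 = 9.766 mV.
Code 0b1000010 = 66 decimal.
V_out = (−2.5) + 66 × 0.00976562 V = -1.85547 V.

-1.8555 V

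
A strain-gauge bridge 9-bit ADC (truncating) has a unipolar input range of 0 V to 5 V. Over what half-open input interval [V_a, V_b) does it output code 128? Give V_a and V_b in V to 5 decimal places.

LSB = 5/2^9 = 9.766 mV.
V_a = V_low + 128·LSB = 1.25 V; V_b = V_low + 129·LSB = 1.25977 V.

[1.25000 V, 1.25977 V)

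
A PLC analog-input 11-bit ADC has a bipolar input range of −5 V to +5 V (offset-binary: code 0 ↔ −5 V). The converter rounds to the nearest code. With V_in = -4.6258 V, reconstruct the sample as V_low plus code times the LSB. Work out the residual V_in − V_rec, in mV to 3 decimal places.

-1.777 mV

One LSB is 10 V / 2048 = 4.883 mV.
(-4.6258 − (−5))/0.00488281 = 76.6362; round gives code 77.
Reconstructed: -4.6240234 V.
V_in − V_rec = -0.00177656 V = -1.777 mV.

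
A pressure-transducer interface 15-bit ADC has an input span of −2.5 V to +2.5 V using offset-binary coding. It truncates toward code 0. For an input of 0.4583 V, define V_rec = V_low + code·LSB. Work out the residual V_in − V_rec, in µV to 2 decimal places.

LSB = 5/2^15 = 152.59 µV.
(V_in − V_low)/LSB = (0.4583 − (−2.5))/0.000152588 = 19387.5149 → code 19387 (floor).
Code 19387 maps back to (−2.5) + 19387×0.000152588 V = 0.45822144 V.
Difference: 7.85645e-05 V → 78.56 µV.

78.56 µV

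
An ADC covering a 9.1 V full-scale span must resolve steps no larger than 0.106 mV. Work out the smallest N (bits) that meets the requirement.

Number of steps required ≥ 9.1 V / 0.106 mV = 85849.06.
Need 2^N ≥ 85849.06; 2^16 = 65536, 2^17 = 131072.
Minimum N = 17.

17 bits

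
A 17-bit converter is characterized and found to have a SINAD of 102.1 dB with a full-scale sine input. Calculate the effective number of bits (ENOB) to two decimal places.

ENOB = (SINAD − 1.76) / 6.02 = (102.1 − 1.76)/6.02 = 16.668.

16.67 bits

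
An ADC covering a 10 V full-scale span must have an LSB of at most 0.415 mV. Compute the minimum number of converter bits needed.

15 bits

Number of steps required ≥ 10 V / 0.415 mV = 24096.39.
Need 2^N ≥ 24096.39; 2^14 = 16384, 2^15 = 32768.
Minimum N = 15.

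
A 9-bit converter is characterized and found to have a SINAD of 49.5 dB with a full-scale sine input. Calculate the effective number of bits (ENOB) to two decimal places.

ENOB = (SINAD − 1.76) / 6.02 = (49.5 − 1.76)/6.02 = 7.930.

7.93 bits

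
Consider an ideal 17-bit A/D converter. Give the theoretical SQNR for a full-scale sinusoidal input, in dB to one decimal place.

104.1 dB

SNR ≈ 6.02·N + 1.76 dB = 6.02·17 + 1.76 = 104.10 dB.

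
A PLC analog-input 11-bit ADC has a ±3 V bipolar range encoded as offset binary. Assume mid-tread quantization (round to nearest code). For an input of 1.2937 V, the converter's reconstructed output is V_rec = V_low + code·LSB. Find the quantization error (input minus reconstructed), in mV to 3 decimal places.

-1.222 mV

Step size: 6 V ÷ 2^11 = 2.930 mV.
(V_in − V_low)/LSB = (1.2937 − (−3))/0.00292969 = 1465.5829 → code 1466 (round).
Reconstructed: 1.2949219 V.
Error = 1.2937 − 1.2949219 = -0.00122188 V = -1.222 mV.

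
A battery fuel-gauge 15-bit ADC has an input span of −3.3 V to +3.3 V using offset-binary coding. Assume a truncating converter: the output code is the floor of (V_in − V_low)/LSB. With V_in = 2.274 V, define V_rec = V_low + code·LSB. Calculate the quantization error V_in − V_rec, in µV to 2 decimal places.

13.18 µV

LSB = 6.6/2^15 = 201.42 µV.
(V_in − V_low)/LSB = (2.274 − (−3.3))/0.000201416 = 27674.0655 → code 27674 (floor).
V_rec = (−3.3) + 27674·0.000201416 = 2.2739868 V.
Difference: 1.31836e-05 V → 13.18 µV.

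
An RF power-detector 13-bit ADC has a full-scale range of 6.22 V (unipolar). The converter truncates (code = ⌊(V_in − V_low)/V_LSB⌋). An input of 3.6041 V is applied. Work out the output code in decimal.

With 8192 levels over 6.22 V, one step is 0.759 mV.
Input sits at 4746.750 steps above V_low.
Floor → code 4746.

code 4746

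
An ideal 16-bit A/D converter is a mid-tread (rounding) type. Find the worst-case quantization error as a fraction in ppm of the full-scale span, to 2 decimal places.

7.63 ppm

Rounding → worst-case error = ½ LSB = V_FS/2^17, so 1e+06/131072 = 7.62939 ppm of full scale.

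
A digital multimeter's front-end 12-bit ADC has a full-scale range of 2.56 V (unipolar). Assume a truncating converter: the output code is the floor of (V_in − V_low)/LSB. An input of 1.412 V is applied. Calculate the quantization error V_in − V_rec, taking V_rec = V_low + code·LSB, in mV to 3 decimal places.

0.125 mV

Step size: 2.56 V ÷ 2^12 = 0.625 mV.
(1.412 − 0)/0.000625 = 2259.2000; ⌊·⌋ gives code 2259.
V_rec = 0 + 2259·0.000625 = 1.411875 V.
Error = 1.412 − 1.411875 = 0.000125 V = 0.125 mV.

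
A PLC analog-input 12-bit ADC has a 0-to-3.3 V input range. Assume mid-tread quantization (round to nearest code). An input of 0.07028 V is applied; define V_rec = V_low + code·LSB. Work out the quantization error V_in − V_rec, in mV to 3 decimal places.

0.187 mV

One LSB is 3.3 V / 4096 = 0.806 mV.
(0.07028 − 0)/0.000805664 = 87.2324; round gives code 87.
V_rec = 0 + 87·0.000805664 = 0.070092773 V.
Difference: 0.000187227 V → 0.187 mV.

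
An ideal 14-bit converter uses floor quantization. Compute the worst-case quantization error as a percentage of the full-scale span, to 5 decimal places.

Truncating → worst-case error = 1 LSB = V_FS/2^14, so 100/16384 = 0.00610352 % of full scale.

0.00610 %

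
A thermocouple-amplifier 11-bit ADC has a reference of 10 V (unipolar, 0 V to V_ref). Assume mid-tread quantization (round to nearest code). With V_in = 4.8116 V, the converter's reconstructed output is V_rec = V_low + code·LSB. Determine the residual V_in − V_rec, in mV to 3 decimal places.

One LSB is 10 V / 2048 = 4.883 mV.
Scaled input = 985.4157 LSBs, so code = 985.
Code 985 maps back to 0 + 985×0.00488281 V = 4.8095703 V.
Difference: 0.00202969 V → 2.030 mV.

2.030 mV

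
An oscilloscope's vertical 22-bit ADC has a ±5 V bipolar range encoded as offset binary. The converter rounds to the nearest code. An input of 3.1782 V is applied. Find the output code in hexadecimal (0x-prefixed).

code 0x34572A (decimal 3430186)

With 4194304 levels over 10 V, one step is 2.38 µV.
(V_in − V_low)/LSB = (3.1782 − (−5)) / 2.38419e-06 = 3430185.697.
So the output code is 3430186.
In hexadecimal (0x-prefixed): 0x34572A.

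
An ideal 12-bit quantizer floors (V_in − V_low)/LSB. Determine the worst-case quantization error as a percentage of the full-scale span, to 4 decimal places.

0.0244 %

Truncating → worst-case error = 1 LSB = V_FS/2^12, so 100/4096 = 0.0244141 % of full scale.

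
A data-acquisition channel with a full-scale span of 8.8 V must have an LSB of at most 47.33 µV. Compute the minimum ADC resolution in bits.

18 bits

Number of steps required ≥ 8.8 V / 47.33 µV = 185928.59.
Need 2^N ≥ 185928.59; 2^17 = 131072, 2^18 = 262144.
Minimum N = 18.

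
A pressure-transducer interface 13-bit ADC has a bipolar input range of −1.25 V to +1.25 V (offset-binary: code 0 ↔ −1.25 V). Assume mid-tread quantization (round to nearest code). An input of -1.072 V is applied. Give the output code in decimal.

code 583

LSB = 2.5 V / 8192 = 305.18 µV.
Input sits at 583.270 steps above V_low.
round(583.270) = 583.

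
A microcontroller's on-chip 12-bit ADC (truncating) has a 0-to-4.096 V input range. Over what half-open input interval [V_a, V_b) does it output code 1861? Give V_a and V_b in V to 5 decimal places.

LSB = 4.096/2^12 = 1.000 mV.
V_a = V_low + 1861·LSB = 1.861 V; V_b = V_low + 1862·LSB = 1.862 V.

[1.86100 V, 1.86200 V)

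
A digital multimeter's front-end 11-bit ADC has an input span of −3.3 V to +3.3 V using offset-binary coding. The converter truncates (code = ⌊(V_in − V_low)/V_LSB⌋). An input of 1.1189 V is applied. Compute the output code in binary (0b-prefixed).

code 0b10101011011 (decimal 1371)

With 2048 levels over 6.6 V, one step is 3.223 mV.
(V_in − V_low)/LSB = (1.1189 − (−3.3)) / 0.00322266 = 1371.198.
So the output code is 1371.
In binary (0b-prefixed): 0b10101011011.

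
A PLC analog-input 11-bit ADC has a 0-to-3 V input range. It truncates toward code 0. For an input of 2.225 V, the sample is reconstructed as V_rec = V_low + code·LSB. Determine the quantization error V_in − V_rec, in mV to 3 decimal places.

1.367 mV

LSB = 3/2^11 = 1.465 mV.
(V_in − V_low)/LSB = (2.225 − 0)/0.00146484 = 1518.9333 → code 1518 (floor).
Code 1518 maps back to 0 + 1518×0.00146484 V = 2.2236328 V.
Error = 2.225 − 2.2236328 = 0.00136719 V = 1.367 mV.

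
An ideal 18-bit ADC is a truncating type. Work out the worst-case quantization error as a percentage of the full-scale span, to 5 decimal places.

Truncating → worst-case error = 1 LSB = V_FS/2^18, so 100/262144 = 0.00038147 % of full scale.

0.00038 %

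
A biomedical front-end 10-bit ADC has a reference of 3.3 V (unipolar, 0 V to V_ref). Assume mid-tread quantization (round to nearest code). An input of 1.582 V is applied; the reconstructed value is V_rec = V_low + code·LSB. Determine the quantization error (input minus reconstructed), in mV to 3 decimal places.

-0.324 mV

Step size: 3.3 V ÷ 2^10 = 3.223 mV.
Scaled input = 490.8994 LSBs, so code = 491.
Code 491 maps back to 0 + 491×0.00322266 V = 1.5823242 V.
V_in − V_rec = -0.000324219 V = -0.324 mV.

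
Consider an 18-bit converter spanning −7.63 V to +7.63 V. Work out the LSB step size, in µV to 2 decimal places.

Full-scale span = 15.26 V.
LSB = 15.26 / 2^18 = 15.26 / 262144 = 5.82123e-05 V = 58.21 µV.

58.21 µV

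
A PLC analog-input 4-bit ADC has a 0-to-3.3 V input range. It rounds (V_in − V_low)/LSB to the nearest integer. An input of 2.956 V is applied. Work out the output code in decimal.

code 14

With 16 levels over 3.3 V, one step is 206.250 mV.
Input sits at 14.332 steps above V_low.
round(14.332) = 14.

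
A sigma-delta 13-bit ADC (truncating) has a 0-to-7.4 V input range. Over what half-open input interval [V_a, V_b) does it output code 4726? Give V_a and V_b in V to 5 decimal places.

LSB = 7.4/2^13 = 0.903 mV.
V_a = V_low + 4726·LSB = 4.26909 V; V_b = V_low + 4727·LSB = 4.27 V.

[4.26909 V, 4.27000 V)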